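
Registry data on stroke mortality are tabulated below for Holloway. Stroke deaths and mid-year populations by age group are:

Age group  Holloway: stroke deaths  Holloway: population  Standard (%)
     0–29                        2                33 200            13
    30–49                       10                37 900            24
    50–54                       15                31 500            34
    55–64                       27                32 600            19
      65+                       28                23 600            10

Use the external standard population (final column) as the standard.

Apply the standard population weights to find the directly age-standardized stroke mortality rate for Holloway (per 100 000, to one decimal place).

50.9

Age-specific rates per 100 000 for Holloway: 6.02, 26.39, 47.62, 82.82, 118.64.
Standard weights: 0.13, 0.24, 0.34, 0.19, 0.10.
Standardized rate: 0.1300×6.02 + 0.2400×26.39 + 0.3400×47.62 + 0.1900×82.82 + 0.1000×118.64 = 50.9067 per 100 000.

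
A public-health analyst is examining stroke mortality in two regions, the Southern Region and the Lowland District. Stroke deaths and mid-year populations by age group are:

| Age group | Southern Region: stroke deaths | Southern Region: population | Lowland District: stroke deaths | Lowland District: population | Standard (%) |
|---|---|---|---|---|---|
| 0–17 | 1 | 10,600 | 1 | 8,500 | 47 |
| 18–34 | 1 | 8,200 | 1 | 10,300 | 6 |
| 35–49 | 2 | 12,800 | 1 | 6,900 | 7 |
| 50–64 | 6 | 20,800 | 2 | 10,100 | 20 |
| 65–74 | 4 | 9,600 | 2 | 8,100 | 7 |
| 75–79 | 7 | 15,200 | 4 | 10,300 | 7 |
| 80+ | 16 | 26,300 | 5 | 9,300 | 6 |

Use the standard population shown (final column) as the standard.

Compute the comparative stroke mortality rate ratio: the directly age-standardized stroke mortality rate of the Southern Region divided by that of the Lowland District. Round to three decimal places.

Age-specific rates per 100,000 for the Southern Region: 9.43, 12.20, 15.62, 28.85, 41.67, 46.05, 60.84.
For the Lowland District: 11.76, 9.71, 14.49, 19.80, 24.69, 38.83, 53.76.
Standard weights: 0.47, 0.06, 0.07, 0.20, 0.07, 0.07, 0.06.
The Southern Region: 0.4700×9.43 + 0.0600×12.20 + 0.0700×15.62 + 0.2000×28.85 + 0.0700×41.67 + 0.0700×46.05 + 0.0600×60.84 = 21.8192 per 100,000.
The Lowland District: 0.4700×11.76 + 0.0600×9.71 + 0.0700×14.49 + 0.2000×19.80 + 0.0700×24.69 + 0.0700×38.83 + 0.0600×53.76 = 18.7595 per 100,000.
Ratio = 21.8192 ÷ 18.7595 = 1.16310.

1.163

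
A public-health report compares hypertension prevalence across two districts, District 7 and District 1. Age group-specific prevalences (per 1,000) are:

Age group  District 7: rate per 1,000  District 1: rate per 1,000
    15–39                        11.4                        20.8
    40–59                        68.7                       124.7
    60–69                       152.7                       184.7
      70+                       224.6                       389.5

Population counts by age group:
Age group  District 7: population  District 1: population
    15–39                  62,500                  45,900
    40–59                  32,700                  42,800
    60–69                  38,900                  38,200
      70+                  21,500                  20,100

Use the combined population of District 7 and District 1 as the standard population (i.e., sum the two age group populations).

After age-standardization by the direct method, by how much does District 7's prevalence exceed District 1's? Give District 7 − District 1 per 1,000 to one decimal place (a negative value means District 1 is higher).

-48.2

Combined standard total = 302,600; weights = 0.3582, 0.2495, 0.2548, 0.1375.
District 7: 0.3582×11.4 + 0.2495×68.7 + 0.2548×152.7 + 0.1375×224.6 = 91.0084 per 1,000.
District 1: 0.3582×20.8 + 0.2495×124.7 + 0.2548×184.7 + 0.1375×389.5 = 139.1710 per 1,000.
Difference = 91.0084 − 139.1710 = -48.1626.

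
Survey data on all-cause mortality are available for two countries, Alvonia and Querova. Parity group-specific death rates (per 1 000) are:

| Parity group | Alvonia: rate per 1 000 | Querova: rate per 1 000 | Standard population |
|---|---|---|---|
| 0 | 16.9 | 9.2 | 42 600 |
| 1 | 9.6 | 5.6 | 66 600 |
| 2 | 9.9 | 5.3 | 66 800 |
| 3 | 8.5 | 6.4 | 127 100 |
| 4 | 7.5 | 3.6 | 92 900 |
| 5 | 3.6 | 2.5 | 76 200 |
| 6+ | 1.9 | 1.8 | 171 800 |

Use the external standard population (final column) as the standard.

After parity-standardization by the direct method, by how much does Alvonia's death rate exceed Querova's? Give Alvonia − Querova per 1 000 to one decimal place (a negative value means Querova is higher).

2.5

Standard total = 644 000; weights = 0.0661, 0.1034, 0.1037, 0.1974, 0.1443, 0.1183, 0.2668.
Alvonia: 0.0661×16.9 + 0.1034×9.6 + 0.1037×9.9 + 0.1974×8.5 + 0.1443×7.5 + 0.1183×3.6 + 0.2668×1.9 = 6.8299 per 1 000.
Querova: 0.0661×9.2 + 0.1034×5.6 + 0.1037×5.3 + 0.1974×6.4 + 0.1443×3.6 + 0.1183×2.5 + 0.2668×1.8 = 4.2959 per 1 000.
Difference = 6.8299 − 4.2959 = 2.5340.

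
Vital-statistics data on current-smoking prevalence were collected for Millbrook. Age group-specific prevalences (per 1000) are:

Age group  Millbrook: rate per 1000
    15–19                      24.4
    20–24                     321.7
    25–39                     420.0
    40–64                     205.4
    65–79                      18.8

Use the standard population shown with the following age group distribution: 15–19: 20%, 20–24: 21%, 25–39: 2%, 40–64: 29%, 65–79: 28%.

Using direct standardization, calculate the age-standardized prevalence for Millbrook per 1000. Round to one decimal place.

Standard weights: 0.20, 0.21, 0.02, 0.29, 0.28.
Standardized rate: 0.2000×24.4 + 0.2100×321.7 + 0.0200×420.0 + 0.2900×205.4 + 0.2800×18.8 = 145.6670 per 1000.

145.7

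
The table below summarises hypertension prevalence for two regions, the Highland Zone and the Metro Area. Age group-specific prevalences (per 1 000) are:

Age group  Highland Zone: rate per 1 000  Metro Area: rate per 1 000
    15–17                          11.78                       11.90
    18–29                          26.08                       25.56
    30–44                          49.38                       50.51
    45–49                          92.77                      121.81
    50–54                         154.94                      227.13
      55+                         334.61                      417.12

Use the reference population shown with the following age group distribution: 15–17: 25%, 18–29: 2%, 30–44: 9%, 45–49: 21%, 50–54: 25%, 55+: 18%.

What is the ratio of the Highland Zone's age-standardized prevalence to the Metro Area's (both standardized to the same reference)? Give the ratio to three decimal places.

Standard weights: 0.25, 0.02, 0.09, 0.21, 0.25, 0.18.
The Highland Zone: 0.2500×11.78 + 0.0200×26.08 + 0.0900×49.38 + 0.2100×92.77 + 0.2500×154.94 + 0.1800×334.61 = 126.3573 per 1 000.
The Metro Area: 0.2500×11.90 + 0.0200×25.56 + 0.0900×50.51 + 0.2100×121.81 + 0.2500×227.13 + 0.1800×417.12 = 165.4763 per 1 000.
Ratio = 126.3573 ÷ 165.4763 = 0.76360.

0.764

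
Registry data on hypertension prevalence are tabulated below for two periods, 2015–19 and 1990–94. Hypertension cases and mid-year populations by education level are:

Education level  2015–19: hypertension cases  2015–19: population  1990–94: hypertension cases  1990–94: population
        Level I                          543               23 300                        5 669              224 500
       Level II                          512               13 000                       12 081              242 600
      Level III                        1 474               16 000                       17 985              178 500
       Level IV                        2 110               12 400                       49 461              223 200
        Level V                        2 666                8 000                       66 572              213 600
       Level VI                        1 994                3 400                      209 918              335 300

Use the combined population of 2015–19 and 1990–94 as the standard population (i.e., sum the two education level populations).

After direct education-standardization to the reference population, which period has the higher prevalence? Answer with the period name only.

1990–94

Education-specific rates per 1 000 for 2015–19: 23.305, 39.385, 92.125, 170.161, 333.250, 586.471.
For 1990–94: 25.252, 49.798, 100.756, 221.599, 311.667, 626.060.
Combined standard total = 1 493 800; weights = 0.1659, 0.1711, 0.1302, 0.1577, 0.1483, 0.2267.
2015–19: 0.1659×23.305 + 0.1711×39.385 + 0.1302×92.125 + 0.1577×170.161 + 0.1483×333.250 + 0.2267×586.471 = 231.8488 per 1 000.
1990–94: 0.1659×25.252 + 0.1711×49.798 + 0.1302×100.756 + 0.1577×221.599 + 0.1483×311.667 + 0.2267×626.060 = 248.9648 per 1 000.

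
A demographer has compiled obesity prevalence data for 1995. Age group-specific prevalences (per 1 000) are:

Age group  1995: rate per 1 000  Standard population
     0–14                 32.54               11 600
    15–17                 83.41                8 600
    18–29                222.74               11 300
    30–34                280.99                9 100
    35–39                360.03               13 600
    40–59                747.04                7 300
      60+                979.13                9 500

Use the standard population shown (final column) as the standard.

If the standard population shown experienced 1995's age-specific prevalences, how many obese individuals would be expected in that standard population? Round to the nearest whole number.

Expected obese individuals = Σ (standard pop × age-specific rate ÷ 1 000)
= 11 600×32.54/1 000 + 8 600×83.41/1 000 + 11 300×222.74/1 000 + 9 100×280.99/1 000 + 13 600×360.03/1 000 + 7 300×747.04/1 000 + 9 500×979.13/1 000
= 377.46 + 717.33 + 2516.96 + 2557.01 + 4896.41 + 5453.39 + 9301.74 = 25820.30.

25820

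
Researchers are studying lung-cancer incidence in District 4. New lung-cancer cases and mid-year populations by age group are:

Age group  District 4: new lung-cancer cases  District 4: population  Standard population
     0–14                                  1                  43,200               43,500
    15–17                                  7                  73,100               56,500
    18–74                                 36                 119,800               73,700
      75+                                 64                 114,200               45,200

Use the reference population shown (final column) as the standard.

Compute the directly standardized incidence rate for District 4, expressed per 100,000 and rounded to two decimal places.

24.62

Age-specific rates per 100,000 for District 4: 2.31, 9.58, 30.05, 56.04.
Standard total = 218,900; weights = 0.1987, 0.2581, 0.3367, 0.2065.
Standardized rate: 0.1987×2.31 + 0.2581×9.58 + 0.3367×30.05 + 0.2065×56.04 = 24.6209 per 100,000.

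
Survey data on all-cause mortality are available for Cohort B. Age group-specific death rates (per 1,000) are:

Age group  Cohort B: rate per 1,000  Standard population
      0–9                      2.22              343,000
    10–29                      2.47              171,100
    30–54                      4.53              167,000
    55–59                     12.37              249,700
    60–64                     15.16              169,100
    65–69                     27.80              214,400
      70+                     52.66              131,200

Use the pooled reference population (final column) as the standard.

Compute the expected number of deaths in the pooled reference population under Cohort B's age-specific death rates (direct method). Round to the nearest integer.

20462

Expected deaths = Σ (standard pop × age-specific rate ÷ 1,000)
= 343,000×2.22/1,000 + 171,100×2.47/1,000 + 167,000×4.53/1,000 + 249,700×12.37/1,000 + 169,100×15.16/1,000 + 214,400×27.80/1,000 + 131,200×52.66/1,000
= 761.46 + 422.62 + 756.51 + 3088.79 + 2563.56 + 5960.32 + 6908.99 = 20462.24.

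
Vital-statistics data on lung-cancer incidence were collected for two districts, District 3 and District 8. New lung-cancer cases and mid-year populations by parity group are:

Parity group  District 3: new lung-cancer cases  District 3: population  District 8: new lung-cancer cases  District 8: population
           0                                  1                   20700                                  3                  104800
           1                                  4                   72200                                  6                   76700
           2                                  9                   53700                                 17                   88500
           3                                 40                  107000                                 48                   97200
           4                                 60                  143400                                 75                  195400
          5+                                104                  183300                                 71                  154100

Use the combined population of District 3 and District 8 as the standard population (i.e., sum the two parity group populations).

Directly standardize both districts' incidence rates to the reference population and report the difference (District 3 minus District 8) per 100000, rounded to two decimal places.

1.45

Parity-specific rates per 100000 for District 3: 4.83, 5.54, 16.76, 37.38, 41.84, 56.74.
For District 8: 2.86, 7.82, 19.21, 49.38, 38.38, 46.07.
Combined standard total = 1297000; weights = 0.0968, 0.1148, 0.1096, 0.1574, 0.2612, 0.2601.
District 3: 0.0968×4.83 + 0.1148×5.54 + 0.1096×16.76 + 0.1574×37.38 + 0.2612×41.84 + 0.2601×56.74 = 34.5159 per 100000.
District 8: 0.0968×2.86 + 0.1148×7.82 + 0.1096×19.21 + 0.1574×49.38 + 0.2612×38.38 + 0.2601×46.07 = 33.0678 per 100000.
Difference = 34.5159 − 33.0678 = 1.4480.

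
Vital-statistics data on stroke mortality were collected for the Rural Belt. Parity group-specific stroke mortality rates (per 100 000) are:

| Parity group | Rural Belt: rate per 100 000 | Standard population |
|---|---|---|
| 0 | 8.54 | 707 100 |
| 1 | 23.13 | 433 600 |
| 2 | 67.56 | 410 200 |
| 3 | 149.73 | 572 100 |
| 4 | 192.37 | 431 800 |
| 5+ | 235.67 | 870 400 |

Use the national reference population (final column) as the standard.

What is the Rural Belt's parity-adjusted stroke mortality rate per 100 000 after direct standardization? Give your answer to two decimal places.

Standard total = 3 425 200; weights = 0.2064, 0.1266, 0.1198, 0.1670, 0.1261, 0.2541.
Standardized rate: 0.2064×8.54 + 0.1266×23.13 + 0.1198×67.56 + 0.1670×149.73 + 0.1261×192.37 + 0.2541×235.67 = 121.9298 per 100 000.

121.93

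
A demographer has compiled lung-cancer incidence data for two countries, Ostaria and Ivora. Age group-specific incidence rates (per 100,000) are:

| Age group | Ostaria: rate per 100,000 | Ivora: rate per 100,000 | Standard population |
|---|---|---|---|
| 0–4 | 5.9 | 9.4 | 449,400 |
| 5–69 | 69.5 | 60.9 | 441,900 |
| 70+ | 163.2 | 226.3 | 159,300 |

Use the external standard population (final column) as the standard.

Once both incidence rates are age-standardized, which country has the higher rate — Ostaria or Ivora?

Ivora

Standard total = 1,050,600; weights = 0.4278, 0.4206, 0.1516.
Ostaria: 0.4278×5.9 + 0.4206×69.5 + 0.1516×163.2 = 56.5023 per 100,000.
Ivora: 0.4278×9.4 + 0.4206×60.9 + 0.1516×226.3 = 63.9498 per 100,000.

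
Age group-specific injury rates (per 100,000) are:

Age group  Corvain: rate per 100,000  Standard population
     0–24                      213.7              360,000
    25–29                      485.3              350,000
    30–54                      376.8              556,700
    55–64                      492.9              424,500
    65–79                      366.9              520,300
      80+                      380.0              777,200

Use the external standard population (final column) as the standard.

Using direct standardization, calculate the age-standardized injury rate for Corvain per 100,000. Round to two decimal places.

Standard total = 2,988,700; weights = 0.1205, 0.1171, 0.1863, 0.1420, 0.1741, 0.2600.
Standardized rate: 0.1205×213.7 + 0.1171×485.3 + 0.1863×376.8 + 0.1420×492.9 + 0.1741×366.9 + 0.2600×380.0 = 385.4591 per 100,000.

385.46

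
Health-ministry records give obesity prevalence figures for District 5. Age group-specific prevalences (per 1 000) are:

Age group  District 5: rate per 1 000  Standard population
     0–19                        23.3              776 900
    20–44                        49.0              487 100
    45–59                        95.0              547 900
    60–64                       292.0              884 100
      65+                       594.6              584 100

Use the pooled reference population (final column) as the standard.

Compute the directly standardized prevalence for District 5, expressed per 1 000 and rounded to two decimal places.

Standard total = 3 280 100; weights = 0.2369, 0.1485, 0.1670, 0.2695, 0.1781.
Standardized rate: 0.2369×23.3 + 0.1485×49.0 + 0.1670×95.0 + 0.2695×292.0 + 0.1781×594.6 = 213.2506 per 1 000.

213.25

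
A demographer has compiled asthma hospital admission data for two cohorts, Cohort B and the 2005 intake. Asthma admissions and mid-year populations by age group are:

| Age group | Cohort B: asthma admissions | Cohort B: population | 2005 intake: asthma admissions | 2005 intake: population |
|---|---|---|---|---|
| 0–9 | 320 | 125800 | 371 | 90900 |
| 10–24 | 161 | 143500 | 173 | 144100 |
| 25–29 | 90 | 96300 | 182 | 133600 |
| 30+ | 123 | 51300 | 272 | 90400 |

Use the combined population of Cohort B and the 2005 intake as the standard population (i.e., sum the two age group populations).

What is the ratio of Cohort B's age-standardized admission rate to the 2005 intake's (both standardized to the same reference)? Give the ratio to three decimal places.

0.725

Age-specific rates per 10000 for Cohort B: 25.44, 11.22, 9.35, 23.98.
For the 2005 intake: 40.81, 12.01, 13.62, 30.09.
Combined standard total = 875900; weights = 0.2474, 0.3283, 0.2625, 0.1618.
Cohort B: 0.2474×25.44 + 0.3283×11.22 + 0.2625×9.35 + 0.1618×23.98 = 16.3090 per 10000.
The 2005 intake: 0.2474×40.81 + 0.3283×12.01 + 0.2625×13.62 + 0.1618×30.09 = 22.4827 per 10000.
Ratio = 16.3090 ÷ 22.4827 = 0.72540.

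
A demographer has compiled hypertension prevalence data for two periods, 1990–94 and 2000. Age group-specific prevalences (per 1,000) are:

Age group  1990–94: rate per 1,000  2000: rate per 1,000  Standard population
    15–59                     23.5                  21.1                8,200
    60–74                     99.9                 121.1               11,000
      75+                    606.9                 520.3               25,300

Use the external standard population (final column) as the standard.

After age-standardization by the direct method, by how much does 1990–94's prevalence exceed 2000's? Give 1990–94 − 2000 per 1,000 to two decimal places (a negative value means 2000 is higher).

Standard total = 44,500; weights = 0.1843, 0.2472, 0.5685.
1990–94: 0.1843×23.5 + 0.2472×99.9 + 0.5685×606.9 = 374.0712 per 1,000.
2000: 0.1843×21.1 + 0.2472×121.1 + 0.5685×520.3 = 329.6339 per 1,000.
Difference = 374.0712 − 329.6339 = 44.4373.

44.44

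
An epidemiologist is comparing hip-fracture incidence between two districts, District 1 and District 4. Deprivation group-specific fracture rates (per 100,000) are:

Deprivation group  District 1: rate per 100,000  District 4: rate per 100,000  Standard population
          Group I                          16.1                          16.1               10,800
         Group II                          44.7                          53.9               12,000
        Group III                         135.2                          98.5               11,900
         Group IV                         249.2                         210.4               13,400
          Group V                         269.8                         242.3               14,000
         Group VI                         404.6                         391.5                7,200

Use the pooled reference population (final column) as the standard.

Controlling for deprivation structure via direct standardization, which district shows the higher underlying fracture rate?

Standard total = 69,300; weights = 0.1558, 0.1732, 0.1717, 0.1934, 0.2020, 0.1039.
District 1: 0.1558×16.1 + 0.1732×44.7 + 0.1717×135.2 + 0.1934×249.2 + 0.2020×269.8 + 0.1039×404.6 = 178.1928 per 100,000.
District 4: 0.1558×16.1 + 0.1732×53.9 + 0.1717×98.5 + 0.1934×210.4 + 0.2020×242.3 + 0.1039×391.5 = 159.0648 per 100,000.

District 1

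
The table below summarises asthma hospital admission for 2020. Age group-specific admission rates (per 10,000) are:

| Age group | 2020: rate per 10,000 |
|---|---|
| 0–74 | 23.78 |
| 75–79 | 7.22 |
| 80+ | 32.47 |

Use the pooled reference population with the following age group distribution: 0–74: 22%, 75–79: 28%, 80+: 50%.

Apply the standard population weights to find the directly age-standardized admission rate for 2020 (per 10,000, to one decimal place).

Standard weights: 0.22, 0.28, 0.50.
Standardized rate: 0.2200×23.78 + 0.2800×7.22 + 0.5000×32.47 = 23.4882 per 10,000.

23.5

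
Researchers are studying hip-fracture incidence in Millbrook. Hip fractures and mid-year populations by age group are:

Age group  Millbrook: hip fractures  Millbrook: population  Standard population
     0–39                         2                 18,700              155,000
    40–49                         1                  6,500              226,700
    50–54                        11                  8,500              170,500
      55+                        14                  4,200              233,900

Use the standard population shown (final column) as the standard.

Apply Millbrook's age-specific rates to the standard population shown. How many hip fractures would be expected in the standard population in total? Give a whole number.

Age-specific rates per 100,000 for Millbrook: 10.70, 15.38, 129.41, 333.33.
Expected hip fractures = Σ (standard pop × age-specific rate ÷ 100,000)
= 155,000×10.70/100,000 + 226,700×15.38/100,000 + 170,500×129.41/100,000 + 233,900×333.33/100,000
= 16.58 + 34.88 + 220.65 + 779.67 = 1051.77.

1052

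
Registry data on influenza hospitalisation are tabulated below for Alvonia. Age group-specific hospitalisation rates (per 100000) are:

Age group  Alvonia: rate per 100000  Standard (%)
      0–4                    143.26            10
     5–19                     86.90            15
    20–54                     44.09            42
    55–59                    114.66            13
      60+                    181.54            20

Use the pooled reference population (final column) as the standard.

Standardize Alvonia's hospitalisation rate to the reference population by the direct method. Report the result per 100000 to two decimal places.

Standard weights: 0.10, 0.15, 0.42, 0.13, 0.20.
Standardized rate: 0.1000×143.26 + 0.1500×86.90 + 0.4200×44.09 + 0.1300×114.66 + 0.2000×181.54 = 97.0926 per 100000.

97.09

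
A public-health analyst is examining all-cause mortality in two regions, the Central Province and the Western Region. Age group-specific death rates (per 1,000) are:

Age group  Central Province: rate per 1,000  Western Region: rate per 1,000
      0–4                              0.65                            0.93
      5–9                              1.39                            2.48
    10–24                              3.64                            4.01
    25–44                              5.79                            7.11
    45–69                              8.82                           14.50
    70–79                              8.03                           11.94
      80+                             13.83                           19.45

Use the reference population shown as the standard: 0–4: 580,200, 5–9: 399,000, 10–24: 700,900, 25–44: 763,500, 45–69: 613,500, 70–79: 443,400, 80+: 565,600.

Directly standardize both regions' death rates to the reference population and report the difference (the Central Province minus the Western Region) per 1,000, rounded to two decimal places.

-2.52

Standard total = 4,066,100; weights = 0.1427, 0.0981, 0.1724, 0.1878, 0.1509, 0.1090, 0.1391.
The Central Province: 0.1427×0.65 + 0.0981×1.39 + 0.1724×3.64 + 0.1878×5.79 + 0.1509×8.82 + 0.1090×8.03 + 0.1391×13.83 = 6.0740 per 1,000.
The Western Region: 0.1427×0.93 + 0.0981×2.48 + 0.1724×4.01 + 0.1878×7.11 + 0.1509×14.50 + 0.1090×11.94 + 0.1391×19.45 = 8.5977 per 1,000.
Difference = 6.0740 − 8.5977 = -2.5237.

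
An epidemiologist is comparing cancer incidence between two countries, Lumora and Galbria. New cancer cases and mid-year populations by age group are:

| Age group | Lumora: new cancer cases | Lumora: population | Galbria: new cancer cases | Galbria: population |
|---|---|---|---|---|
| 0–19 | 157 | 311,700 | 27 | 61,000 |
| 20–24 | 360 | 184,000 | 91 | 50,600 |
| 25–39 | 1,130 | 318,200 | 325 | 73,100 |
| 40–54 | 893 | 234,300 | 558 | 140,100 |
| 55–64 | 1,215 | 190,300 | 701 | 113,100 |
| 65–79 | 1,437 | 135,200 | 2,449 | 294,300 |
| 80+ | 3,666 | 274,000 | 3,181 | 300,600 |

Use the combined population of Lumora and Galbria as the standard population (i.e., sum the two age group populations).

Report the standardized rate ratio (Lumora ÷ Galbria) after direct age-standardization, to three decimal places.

Age-specific rates per 100,000 for Lumora: 50.37, 195.65, 355.12, 381.14, 638.47, 1062.87, 1337.96.
For Galbria: 44.26, 179.84, 444.60, 398.29, 619.81, 832.14, 1058.22.
Combined standard total = 2,680,500; weights = 0.1390, 0.0875, 0.1460, 0.1397, 0.1132, 0.1602, 0.2144.
Lumora: 0.1390×50.37 + 0.0875×195.65 + 0.1460×355.12 + 0.1397×381.14 + 0.1132×638.47 + 0.1602×1062.87 + 0.2144×1337.96 = 658.5830 per 100,000.
Galbria: 0.1390×44.26 + 0.0875×179.84 + 0.1460×444.60 + 0.1397×398.29 + 0.1132×619.81 + 0.1602×832.14 + 0.2144×1058.22 = 572.7599 per 100,000.
Ratio = 658.5830 ÷ 572.7599 = 1.14984.

1.150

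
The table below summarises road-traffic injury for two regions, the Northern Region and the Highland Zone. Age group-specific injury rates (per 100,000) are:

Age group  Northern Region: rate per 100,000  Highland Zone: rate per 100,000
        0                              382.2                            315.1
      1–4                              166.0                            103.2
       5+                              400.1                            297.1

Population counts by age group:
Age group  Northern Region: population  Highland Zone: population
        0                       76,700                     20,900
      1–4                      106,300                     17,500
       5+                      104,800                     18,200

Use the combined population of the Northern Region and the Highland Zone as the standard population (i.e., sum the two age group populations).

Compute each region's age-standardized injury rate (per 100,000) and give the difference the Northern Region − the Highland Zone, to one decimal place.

Combined standard total = 344,400; weights = 0.2834, 0.3595, 0.3571.
The Northern Region: 0.2834×382.2 + 0.3595×166.0 + 0.3571×400.1 = 310.8764 per 100,000.
The Highland Zone: 0.2834×315.1 + 0.3595×103.2 + 0.3571×297.1 = 232.5006 per 100,000.
Difference = 310.8764 − 232.5006 = 78.3757.

78.4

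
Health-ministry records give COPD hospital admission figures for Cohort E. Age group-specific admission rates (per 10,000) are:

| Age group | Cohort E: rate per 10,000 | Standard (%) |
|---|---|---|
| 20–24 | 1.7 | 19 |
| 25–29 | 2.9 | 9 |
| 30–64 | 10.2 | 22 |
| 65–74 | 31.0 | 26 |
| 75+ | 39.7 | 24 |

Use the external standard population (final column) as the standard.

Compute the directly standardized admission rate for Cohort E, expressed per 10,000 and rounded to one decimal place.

Standard weights: 0.19, 0.09, 0.22, 0.26, 0.24.
Standardized rate: 0.1900×1.7 + 0.0900×2.9 + 0.2200×10.2 + 0.2600×31.0 + 0.2400×39.7 = 20.4160 per 10,000.

20.4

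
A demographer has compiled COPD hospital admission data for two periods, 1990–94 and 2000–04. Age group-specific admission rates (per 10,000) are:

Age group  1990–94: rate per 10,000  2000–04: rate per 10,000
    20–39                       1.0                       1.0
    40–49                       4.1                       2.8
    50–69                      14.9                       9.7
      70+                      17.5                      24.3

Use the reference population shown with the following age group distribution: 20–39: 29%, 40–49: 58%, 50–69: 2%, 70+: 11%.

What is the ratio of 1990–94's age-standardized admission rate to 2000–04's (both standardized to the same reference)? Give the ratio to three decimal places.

Standard weights: 0.29, 0.58, 0.02, 0.11.
1990–94: 0.2900×1.0 + 0.5800×4.1 + 0.0200×14.9 + 0.1100×17.5 = 4.8910 per 10,000.
2000–04: 0.2900×1.0 + 0.5800×2.8 + 0.0200×9.7 + 0.1100×24.3 = 4.7810 per 10,000.
Ratio = 4.8910 ÷ 4.7810 = 1.02301.

1.023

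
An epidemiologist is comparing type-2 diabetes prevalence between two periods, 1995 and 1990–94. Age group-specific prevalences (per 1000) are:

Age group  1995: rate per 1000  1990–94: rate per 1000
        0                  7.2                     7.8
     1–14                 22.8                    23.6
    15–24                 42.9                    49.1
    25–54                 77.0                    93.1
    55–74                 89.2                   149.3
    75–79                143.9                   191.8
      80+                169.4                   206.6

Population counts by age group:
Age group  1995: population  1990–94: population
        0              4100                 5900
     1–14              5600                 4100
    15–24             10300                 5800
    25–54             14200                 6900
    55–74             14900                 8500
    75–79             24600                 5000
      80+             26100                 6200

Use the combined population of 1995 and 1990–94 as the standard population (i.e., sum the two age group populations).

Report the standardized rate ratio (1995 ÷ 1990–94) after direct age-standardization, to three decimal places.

0.763

Combined standard total = 142200; weights = 0.0703, 0.0682, 0.1132, 0.1484, 0.1646, 0.2082, 0.2271.
1995: 0.0703×7.2 + 0.0682×22.8 + 0.1132×42.9 + 0.1484×77.0 + 0.1646×89.2 + 0.2082×143.9 + 0.2271×169.4 = 101.4549 per 1000.
1990–94: 0.0703×7.8 + 0.0682×23.6 + 0.1132×49.1 + 0.1484×93.1 + 0.1646×149.3 + 0.2082×191.8 + 0.2271×206.6 = 132.9530 per 1000.
Ratio = 101.4549 ÷ 132.9530 = 0.76309.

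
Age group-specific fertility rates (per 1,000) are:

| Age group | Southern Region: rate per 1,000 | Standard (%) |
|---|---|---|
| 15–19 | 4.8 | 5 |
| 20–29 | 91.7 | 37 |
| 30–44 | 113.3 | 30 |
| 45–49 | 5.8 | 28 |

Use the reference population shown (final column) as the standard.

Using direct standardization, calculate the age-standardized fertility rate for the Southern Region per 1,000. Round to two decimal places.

69.78

Standard weights: 0.05, 0.37, 0.30, 0.28.
Standardized rate: 0.0500×4.8 + 0.3700×91.7 + 0.3000×113.3 + 0.2800×5.8 = 69.7830 per 1,000.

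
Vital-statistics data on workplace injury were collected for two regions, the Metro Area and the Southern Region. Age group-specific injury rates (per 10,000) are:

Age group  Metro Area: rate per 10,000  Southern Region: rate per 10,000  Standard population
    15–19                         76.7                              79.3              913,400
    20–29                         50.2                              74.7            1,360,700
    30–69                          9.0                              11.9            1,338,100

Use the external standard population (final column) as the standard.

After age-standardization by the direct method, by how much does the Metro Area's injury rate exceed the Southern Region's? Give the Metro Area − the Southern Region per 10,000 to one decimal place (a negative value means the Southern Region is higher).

-11.0

Standard total = 3,612,200; weights = 0.2529, 0.3767, 0.3704.
The Metro Area: 0.2529×76.7 + 0.3767×50.2 + 0.3704×9.0 = 41.6388 per 10,000.
The Southern Region: 0.2529×79.3 + 0.3767×74.7 + 0.3704×11.9 = 52.5996 per 10,000.
Difference = 41.6388 − 52.5996 = -10.9608.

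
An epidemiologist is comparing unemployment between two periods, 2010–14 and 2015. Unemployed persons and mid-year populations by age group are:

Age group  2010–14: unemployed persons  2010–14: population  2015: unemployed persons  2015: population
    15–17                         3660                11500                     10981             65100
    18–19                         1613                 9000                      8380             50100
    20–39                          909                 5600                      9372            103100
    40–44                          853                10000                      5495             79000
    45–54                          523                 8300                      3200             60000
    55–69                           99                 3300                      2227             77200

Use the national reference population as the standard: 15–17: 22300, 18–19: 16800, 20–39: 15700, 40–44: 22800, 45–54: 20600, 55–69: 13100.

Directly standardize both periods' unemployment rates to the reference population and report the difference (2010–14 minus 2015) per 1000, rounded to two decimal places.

Age-specific rates per 1000 for 2010–14: 318.261, 179.222, 162.321, 85.300, 63.012, 30.000.
For 2015: 168.679, 167.265, 90.902, 69.557, 53.333, 28.847.
Standard total = 111300; weights = 0.2004, 0.1509, 0.1411, 0.2049, 0.1851, 0.1177.
2010–14: 0.2004×318.261 + 0.1509×179.222 + 0.1411×162.321 + 0.2049×85.300 + 0.1851×63.012 + 0.1177×30.000 = 146.3835 per 1000.
2015: 0.2004×168.679 + 0.1509×167.265 + 0.1411×90.902 + 0.2049×69.557 + 0.1851×53.333 + 0.1177×28.847 = 99.3821 per 1000.
Difference = 146.3835 − 99.3821 = 47.0014.

47.00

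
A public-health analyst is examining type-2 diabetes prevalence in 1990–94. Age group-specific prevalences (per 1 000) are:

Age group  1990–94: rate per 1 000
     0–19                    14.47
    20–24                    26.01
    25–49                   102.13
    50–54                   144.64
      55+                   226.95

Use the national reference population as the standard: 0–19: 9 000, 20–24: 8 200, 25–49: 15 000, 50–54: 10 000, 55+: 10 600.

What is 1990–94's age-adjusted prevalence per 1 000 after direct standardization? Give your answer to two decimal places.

108.48

Standard total = 52 800; weights = 0.1705, 0.1553, 0.2841, 0.1894, 0.2008.
Standardized rate: 0.1705×14.47 + 0.1553×26.01 + 0.2841×102.13 + 0.1894×144.64 + 0.2008×226.95 = 108.4760 per 1 000.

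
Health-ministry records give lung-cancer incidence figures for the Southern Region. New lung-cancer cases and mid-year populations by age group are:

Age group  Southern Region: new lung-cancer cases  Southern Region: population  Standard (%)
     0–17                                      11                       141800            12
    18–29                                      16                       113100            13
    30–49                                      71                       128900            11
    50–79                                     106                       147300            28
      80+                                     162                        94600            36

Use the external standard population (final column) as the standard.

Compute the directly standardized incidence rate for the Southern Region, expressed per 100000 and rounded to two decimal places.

Age-specific rates per 100000 for the Southern Region: 7.76, 14.15, 55.08, 71.96, 171.25.
Standard weights: 0.12, 0.13, 0.11, 0.28, 0.36.
Standardized rate: 0.1200×7.76 + 0.1300×14.15 + 0.1100×55.08 + 0.2800×71.96 + 0.3600×171.25 = 90.6273 per 100000.

90.63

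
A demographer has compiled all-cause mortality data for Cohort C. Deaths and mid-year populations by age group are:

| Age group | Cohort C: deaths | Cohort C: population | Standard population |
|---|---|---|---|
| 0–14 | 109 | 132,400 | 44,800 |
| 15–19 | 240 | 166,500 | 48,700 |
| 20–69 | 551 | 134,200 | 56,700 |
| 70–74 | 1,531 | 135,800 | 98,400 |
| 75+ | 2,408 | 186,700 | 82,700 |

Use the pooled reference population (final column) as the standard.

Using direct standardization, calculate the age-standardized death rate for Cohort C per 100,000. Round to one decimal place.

Age-specific rates per 100,000 for Cohort C: 82.33, 144.14, 410.58, 1127.39, 1289.77.
Standard total = 331,300; weights = 0.1352, 0.1470, 0.1711, 0.2970, 0.2496.
Standardized rate: 0.1352×82.33 + 0.1470×144.14 + 0.1711×410.58 + 0.2970×1127.39 + 0.2496×1289.77 = 759.3946 per 100,000.

759.4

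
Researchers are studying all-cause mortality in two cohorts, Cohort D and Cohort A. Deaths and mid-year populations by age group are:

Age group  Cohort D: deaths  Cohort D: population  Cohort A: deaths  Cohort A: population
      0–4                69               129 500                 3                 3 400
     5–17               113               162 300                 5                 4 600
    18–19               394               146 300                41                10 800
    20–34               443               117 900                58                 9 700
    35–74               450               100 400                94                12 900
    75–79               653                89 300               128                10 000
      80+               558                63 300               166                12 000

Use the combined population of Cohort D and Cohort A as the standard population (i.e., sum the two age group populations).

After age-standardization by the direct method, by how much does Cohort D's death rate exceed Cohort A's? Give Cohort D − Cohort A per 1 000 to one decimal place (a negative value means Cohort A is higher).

Age-specific rates per 1 000 for Cohort D: 0.533, 0.696, 2.693, 3.757, 4.482, 7.312, 8.815.
For Cohort A: 0.882, 1.087, 3.796, 5.979, 7.287, 12.800, 13.833.
Combined standard total = 872 400; weights = 0.1523, 0.1913, 0.1801, 0.1463, 0.1299, 0.1138, 0.0863.
Cohort D: 0.1523×0.533 + 0.1913×0.696 + 0.1801×2.693 + 0.1463×3.757 + 0.1299×4.482 + 0.1138×7.312 + 0.0863×8.815 = 3.4242 per 1 000.
Cohort A: 0.1523×0.882 + 0.1913×1.087 + 0.1801×3.796 + 0.1463×5.979 + 0.1299×7.287 + 0.1138×12.800 + 0.0863×13.833 = 5.4979 per 1 000.
Difference = 3.4242 − 5.4979 = -2.0737.

-2.1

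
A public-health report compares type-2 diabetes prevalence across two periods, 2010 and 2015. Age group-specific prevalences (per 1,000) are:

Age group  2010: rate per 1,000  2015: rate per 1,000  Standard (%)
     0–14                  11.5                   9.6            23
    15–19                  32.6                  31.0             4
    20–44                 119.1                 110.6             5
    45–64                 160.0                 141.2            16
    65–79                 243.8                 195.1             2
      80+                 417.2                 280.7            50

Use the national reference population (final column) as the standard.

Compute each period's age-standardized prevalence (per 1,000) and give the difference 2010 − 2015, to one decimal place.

Standard weights: 0.23, 0.04, 0.05, 0.16, 0.02, 0.50.
2010: 0.2300×11.5 + 0.0400×32.6 + 0.0500×119.1 + 0.1600×160.0 + 0.0200×243.8 + 0.5000×417.2 = 248.9800 per 1,000.
2015: 0.2300×9.6 + 0.0400×31.0 + 0.0500×110.6 + 0.1600×141.2 + 0.0200×195.1 + 0.5000×280.7 = 175.8220 per 1,000.
Difference = 248.9800 − 175.8220 = 73.1580.

73.2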